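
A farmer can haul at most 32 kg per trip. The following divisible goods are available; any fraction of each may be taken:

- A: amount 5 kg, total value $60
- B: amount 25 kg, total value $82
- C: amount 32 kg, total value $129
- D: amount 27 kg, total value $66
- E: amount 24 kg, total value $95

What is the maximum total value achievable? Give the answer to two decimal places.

Take in order of value per unit:
- A (60/5 per unit): all 5 → value 60, running total 60.00
- C (129/32 per unit): 27 of 32 → value 27×129/32 = 108.8438, running total 168.84
Total 168.84.

168.84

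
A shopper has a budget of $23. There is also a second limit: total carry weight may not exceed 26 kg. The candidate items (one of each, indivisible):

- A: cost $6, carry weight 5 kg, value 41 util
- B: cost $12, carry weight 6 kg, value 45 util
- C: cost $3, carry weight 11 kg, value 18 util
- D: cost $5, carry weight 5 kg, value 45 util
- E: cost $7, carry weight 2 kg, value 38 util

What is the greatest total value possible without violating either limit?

142 util

Feasible sets respecting both limits:
- A+C+D+E: cost 21, carry weight 23, value 142
- A+B+D: cost 23, carry weight 16, value 131
- A+D+E: cost 18, carry weight 12, value 124
- B+C+D: cost 20, carry weight 22, value 108
Best: 142 util.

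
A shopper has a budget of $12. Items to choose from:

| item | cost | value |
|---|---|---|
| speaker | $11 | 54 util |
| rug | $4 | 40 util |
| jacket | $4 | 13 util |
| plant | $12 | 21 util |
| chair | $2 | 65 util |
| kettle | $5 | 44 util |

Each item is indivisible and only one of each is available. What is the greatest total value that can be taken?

Check high-value combinations within $12:
- rug+chair+kettle: cost 4+2+5=11, value 40+65+44=149
- jacket+chair+kettle: cost 4+2+5=11, value 13+65+44=122
- rug+jacket+chair: cost 4+4+2=10, value 40+13+65=118
- chair+kettle: cost 2+5=7, value 65+44=109
- rug+chair: cost 4+2=6, value 40+65=105
Best: 149 util.

149 util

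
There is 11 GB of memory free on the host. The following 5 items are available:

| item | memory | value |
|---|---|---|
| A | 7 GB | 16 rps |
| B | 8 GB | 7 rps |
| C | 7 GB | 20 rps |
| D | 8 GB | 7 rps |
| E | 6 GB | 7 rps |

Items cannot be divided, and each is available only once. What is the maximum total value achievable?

This is a 0/1 knapsack; check combinations near the capacity.
- C: memory 7, value 20
- A: memory 7, value 16
- E: memory 6, value 7
- B: memory 8, value 7
Best: 20 rps.

20 rps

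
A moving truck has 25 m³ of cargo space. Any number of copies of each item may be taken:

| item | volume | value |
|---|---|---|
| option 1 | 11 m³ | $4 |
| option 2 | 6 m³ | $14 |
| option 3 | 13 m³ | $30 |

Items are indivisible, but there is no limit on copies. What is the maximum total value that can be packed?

$58

Best value-per-unit is option 2 at 14/6; filling with it alone gives 4×14 = 56.
Optimal mix: 2×option 2 + 1×option 3 → volume 25, value 58.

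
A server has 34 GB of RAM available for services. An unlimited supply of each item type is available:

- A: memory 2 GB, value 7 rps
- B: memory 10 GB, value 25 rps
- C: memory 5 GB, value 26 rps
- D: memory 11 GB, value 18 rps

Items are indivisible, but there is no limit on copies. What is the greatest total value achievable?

170 rps

Best value-per-unit is C at 26/5; filling with it alone gives 6×26 = 156.
Optimal mix: 2×A + 6×C → memory 34, value 170.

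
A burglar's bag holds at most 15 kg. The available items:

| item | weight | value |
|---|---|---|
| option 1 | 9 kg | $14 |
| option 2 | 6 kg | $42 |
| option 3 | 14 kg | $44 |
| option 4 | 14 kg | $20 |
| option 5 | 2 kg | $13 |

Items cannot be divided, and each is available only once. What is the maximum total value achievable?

Check high-value combinations within 15 kg:
- option 1+option 2: weight 9+6=15, value 14+42=56
- option 2+option 5: weight 6+2=8, value 42+13=55
- option 3: weight 14, value 44
- option 2: weight 6, value 42
Best: $56.

$56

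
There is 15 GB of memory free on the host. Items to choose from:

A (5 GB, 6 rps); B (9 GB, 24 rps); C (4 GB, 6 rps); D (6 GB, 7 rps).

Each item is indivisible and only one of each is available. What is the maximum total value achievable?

Check high-value combinations within 15 GB:
- B+D: memory 9+6=15, value 24+7=31
- B+C: memory 9+4=13, value 24+6=30
- A+B: memory 5+9=14, value 6+24=30
- B: memory 9, value 24
Best: 31 rps.

31 rps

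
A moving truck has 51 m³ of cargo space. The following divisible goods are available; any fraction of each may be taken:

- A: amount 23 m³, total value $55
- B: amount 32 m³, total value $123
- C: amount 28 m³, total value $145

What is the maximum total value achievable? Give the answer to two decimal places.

Take in order of value per unit:
- C (145/28 per unit): all 28 → value 145, running total 145.00
- B (123/32 per unit): 23 of 32 → value 23×123/32 = 88.4063, running total 233.41
Total 233.41.

233.41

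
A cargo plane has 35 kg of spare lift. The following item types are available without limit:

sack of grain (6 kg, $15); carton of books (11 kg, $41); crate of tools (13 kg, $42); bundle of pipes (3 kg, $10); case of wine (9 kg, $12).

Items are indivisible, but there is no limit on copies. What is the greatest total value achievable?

Best value-per-unit is carton of books at 41/11; filling with it alone gives 3×41 = 123.
Optimal mix: 2×carton of books + 1×crate of tools → weight 35, value 124.

$124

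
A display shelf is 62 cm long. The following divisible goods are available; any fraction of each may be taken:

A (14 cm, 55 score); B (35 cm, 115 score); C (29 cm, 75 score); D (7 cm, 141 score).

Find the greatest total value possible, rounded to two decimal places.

Take in order of value per unit:
- D (141/7 per unit): all 7 → value 141, running total 141.00
- A (55/14 per unit): all 14 → value 55, running total 196.00
- B (115/35 per unit): all 35 → value 115, running total 311.00
- C (75/29 per unit): 6 of 29 → value 6×75/29 = 15.5172, running total 326.52
Total 326.52.

326.52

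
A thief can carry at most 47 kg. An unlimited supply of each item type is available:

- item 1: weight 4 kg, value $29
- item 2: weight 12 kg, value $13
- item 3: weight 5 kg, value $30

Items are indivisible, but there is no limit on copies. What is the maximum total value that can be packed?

Best value-per-unit is item 1 at 29/4; filling with it alone gives 11×29 = 319.
Optimal mix: 8×item 1 + 3×item 3 → weight 47, value 322.

$322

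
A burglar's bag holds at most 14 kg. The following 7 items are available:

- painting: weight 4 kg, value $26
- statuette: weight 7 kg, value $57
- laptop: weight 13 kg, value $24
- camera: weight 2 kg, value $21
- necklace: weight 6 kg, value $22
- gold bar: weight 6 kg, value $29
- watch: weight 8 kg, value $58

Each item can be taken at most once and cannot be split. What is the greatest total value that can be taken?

Check high-value combinations within 14 kg:
- painting+camera+watch: weight 4+2+8=14, value 26+21+58=105
- painting+statuette+camera: weight 4+7+2=13, value 26+57+21=104
- gold bar+watch: weight 6+8=14, value 29+58=87
- statuette+gold bar: weight 7+6=13, value 57+29=86
- painting+watch: weight 4+8=12, value 26+58=84
Best: $105.

$105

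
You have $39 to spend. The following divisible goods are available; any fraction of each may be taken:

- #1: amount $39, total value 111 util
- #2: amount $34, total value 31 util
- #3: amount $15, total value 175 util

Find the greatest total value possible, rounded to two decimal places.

Take in order of value per unit:
- #3 (175/15 per unit): all 15 → value 175, running total 175.00
- #1 (111/39 per unit): 24 of 39 → value 24×111/39 = 68.3077, running total 243.31
Total 243.31.

243.31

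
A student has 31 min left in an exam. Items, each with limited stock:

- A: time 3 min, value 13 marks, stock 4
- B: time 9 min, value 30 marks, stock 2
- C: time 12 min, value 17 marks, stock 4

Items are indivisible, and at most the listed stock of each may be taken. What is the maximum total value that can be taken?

Top feasible selections:
- 4×A + 2×B: time 30, value 112
- 3×A + 2×B: time 27, value 99
- 2×A + 2×B: time 24, value 86
- 3×A + 1×B + 1×C: time 30, value 86
Best: 112 marks.

112 marks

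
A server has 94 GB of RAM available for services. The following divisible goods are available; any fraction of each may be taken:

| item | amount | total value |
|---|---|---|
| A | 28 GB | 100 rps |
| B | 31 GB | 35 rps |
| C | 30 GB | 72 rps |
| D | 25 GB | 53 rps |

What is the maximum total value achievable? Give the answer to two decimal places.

237.42

Take in order of value per unit:
- A (100/28 per unit): all 28 → value 100, running total 100.00
- C (72/30 per unit): all 30 → value 72, running total 172.00
- D (53/25 per unit): all 25 → value 53, running total 225.00
- B (35/31 per unit): 11 of 31 → value 11×35/31 = 12.4194, running total 237.42
Total 237.42.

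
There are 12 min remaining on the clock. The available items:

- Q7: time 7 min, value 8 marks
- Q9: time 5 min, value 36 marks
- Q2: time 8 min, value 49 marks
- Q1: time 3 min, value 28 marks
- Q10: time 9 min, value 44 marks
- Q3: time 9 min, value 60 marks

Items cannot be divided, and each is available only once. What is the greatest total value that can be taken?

88 marks

Check high-value combinations within 12 min:
- Q1+Q3: time 3+9=12, value 28+60=88
- Q2+Q1: time 8+3=11, value 49+28=77
- Q1+Q10: time 3+9=12, value 28+44=72
- Q9+Q1: time 5+3=8, value 36+28=64
Best: 88 marks.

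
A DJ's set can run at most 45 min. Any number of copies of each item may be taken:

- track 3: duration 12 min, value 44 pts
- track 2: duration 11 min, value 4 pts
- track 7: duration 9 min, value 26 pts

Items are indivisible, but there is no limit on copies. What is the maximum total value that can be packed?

158 pts

Best value-per-unit is track 3 at 44/12; filling with it alone gives 3×44 = 132.
Optimal mix: 3×track 3 + 1×track 7 → duration 45, value 158.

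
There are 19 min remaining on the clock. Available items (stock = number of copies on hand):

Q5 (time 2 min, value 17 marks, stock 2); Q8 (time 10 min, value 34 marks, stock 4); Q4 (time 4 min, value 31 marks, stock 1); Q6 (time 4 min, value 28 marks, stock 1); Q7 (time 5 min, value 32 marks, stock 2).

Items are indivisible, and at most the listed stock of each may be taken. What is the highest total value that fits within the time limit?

Best selections within time 19 and stock limits:
- 2×Q5 + 1×Q4 + 2×Q7: time 18, value 129
- 2×Q5 + 1×Q6 + 2×Q7: time 18, value 126
- 2×Q5 + 1×Q4 + 1×Q6 + 1×Q7: time 17, value 125
- 1×Q4 + 1×Q6 + 2×Q7: time 18, value 123
Best: 129 marks.

129 marks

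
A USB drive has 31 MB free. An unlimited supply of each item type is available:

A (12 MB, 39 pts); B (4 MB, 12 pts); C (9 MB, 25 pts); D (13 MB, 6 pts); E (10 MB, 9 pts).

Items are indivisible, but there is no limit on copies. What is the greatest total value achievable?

Best value-per-unit is A at 39/12; filling with it alone gives 2×39 = 78.
Optimal mix: 2×A + 1×B → size 28, value 90.

90 pts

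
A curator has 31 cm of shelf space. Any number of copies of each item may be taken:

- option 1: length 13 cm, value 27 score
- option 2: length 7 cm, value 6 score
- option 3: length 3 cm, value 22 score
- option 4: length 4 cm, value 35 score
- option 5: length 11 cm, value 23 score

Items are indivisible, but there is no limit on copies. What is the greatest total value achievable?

Best value-per-unit is option 4 at 35/4; filling with it alone gives 7×35 = 245.
Optimal mix: 1×option 3 + 7×option 4 → length 31, value 267.

267 score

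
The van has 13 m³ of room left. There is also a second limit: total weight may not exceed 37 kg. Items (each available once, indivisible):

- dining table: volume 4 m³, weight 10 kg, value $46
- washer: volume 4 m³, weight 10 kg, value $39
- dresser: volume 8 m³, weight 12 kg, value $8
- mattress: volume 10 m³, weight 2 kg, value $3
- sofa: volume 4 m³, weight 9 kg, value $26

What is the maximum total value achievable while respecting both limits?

$111

Feasible sets respecting both limits:
- dining table+washer+sofa: volume 12, weight 29, value 111
- dining table+washer: volume 8, weight 20, value 85
- dining table+sofa: volume 8, weight 19, value 72
Best: $111.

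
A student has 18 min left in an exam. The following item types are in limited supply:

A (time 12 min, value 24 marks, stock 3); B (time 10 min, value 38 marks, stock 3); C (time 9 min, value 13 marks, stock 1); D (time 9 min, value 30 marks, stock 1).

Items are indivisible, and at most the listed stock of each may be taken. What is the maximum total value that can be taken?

Best selections within time 18 and stock limits:
- 1×C + 1×D: time 18, value 43
- 1×B: time 10, value 38
- 1×D: time 9, value 30
Best: 43 marks.

43 marks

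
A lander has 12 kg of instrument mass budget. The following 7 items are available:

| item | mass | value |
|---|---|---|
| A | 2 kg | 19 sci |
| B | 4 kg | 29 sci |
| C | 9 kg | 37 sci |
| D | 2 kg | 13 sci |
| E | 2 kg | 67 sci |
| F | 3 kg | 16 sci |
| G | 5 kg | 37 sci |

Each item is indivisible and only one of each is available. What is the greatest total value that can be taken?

139 sci

This is a 0/1 knapsack; check combinations near the capacity.
- A+E+F+G: mass 2+2+3+5=12, value 19+67+16+37=139
- A+D+E+G: mass 2+2+2+5=11, value 19+13+67+37=136
- B+E+G: mass 4+2+5=11, value 29+67+37=133
Best: 139 sci.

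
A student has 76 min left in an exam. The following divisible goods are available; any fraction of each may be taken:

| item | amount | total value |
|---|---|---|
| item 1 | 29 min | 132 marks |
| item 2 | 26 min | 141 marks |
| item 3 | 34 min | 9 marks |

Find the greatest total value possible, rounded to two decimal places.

278.56

Take in order of value per unit:
- item 2 (141/26 per unit): all 26 → value 141, running total 141.00
- item 1 (132/29 per unit): all 29 → value 132, running total 273.00
- item 3 (9/34 per unit): 21 of 34 → value 21×9/34 = 5.5588, running total 278.56
Total 278.56.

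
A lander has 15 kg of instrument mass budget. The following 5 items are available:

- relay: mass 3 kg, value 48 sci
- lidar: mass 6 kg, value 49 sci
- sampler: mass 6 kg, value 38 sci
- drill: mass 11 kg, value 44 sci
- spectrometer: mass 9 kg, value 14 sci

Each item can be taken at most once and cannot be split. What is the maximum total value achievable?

This is a 0/1 knapsack; check combinations near the capacity.
- relay+lidar+sampler: mass 3+6+6=15, value 48+49+38=135
- relay+lidar: mass 3+6=9, value 48+49=97
- relay+drill: mass 3+11=14, value 48+44=92
- lidar+sampler: mass 6+6=12, value 49+38=87
- relay+sampler: mass 3+6=9, value 48+38=86
Best: 135 sci.

135 sci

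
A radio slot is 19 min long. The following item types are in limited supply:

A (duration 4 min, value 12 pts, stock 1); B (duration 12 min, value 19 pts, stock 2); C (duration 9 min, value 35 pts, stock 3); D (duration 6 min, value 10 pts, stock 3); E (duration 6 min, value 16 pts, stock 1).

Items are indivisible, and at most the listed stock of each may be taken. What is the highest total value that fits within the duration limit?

Top feasible selections:
- 2×C: duration 18, value 70
- 1×A + 1×C + 1×E: duration 19, value 63
- 1×A + 1×C + 1×D: duration 19, value 57
- 1×C + 1×E: duration 15, value 51
Best: 70 pts.

70 pts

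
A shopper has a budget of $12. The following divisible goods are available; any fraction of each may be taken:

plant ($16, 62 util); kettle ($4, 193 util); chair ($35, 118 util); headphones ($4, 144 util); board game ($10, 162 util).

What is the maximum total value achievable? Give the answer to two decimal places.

Take in order of value per unit:
- kettle (193/4 per unit): all 4 → value 193, running total 193.00
- headphones (144/4 per unit): all 4 → value 144, running total 337.00
- board game (162/10 per unit): 4 of 10 → value 4×162/10 = 64.8000, running total 401.80
Total 401.80.

401.80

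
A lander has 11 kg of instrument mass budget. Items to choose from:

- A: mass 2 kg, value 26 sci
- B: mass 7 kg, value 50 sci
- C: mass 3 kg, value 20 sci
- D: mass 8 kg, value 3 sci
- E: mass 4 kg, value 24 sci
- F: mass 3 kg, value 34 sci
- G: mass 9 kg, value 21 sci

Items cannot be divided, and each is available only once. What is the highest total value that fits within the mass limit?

Check high-value combinations within 11 kg:
- A+E+F: mass 2+4+3=9, value 26+24+34=84
- B+F: mass 7+3=10, value 50+34=84
- A+C+F: mass 2+3+3=8, value 26+20+34=80
- C+E+F: mass 3+4+3=10, value 20+24+34=78
Best: 84 sci.

84 sci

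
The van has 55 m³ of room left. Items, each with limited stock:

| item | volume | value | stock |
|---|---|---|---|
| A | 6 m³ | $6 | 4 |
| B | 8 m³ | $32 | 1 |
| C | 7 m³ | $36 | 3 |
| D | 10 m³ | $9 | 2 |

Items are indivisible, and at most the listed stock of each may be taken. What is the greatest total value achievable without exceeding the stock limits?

Top feasible selections:
- 4×A + 1×B + 3×C: volume 53, value 164
- 1×A + 1×B + 3×C + 2×D: volume 55, value 164
- 2×A + 1×B + 3×C + 1×D: volume 51, value 161
Best: $164.

$164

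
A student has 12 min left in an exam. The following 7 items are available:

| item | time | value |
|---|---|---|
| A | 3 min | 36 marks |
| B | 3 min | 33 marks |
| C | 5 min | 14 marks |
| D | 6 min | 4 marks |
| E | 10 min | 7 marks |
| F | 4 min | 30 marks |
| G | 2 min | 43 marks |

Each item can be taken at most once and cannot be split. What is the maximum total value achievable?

Check high-value combinations within 12 min:
- A+B+F+G: time 3+3+4+2=12, value 36+33+30+43=142
- A+B+G: time 3+3+2=8, value 36+33+43=112
- A+F+G: time 3+4+2=9, value 36+30+43=109
- B+F+G: time 3+4+2=9, value 33+30+43=106
- A+B+F: time 3+3+4=10, value 36+33+30=99
Best: 142 marks.

142 marks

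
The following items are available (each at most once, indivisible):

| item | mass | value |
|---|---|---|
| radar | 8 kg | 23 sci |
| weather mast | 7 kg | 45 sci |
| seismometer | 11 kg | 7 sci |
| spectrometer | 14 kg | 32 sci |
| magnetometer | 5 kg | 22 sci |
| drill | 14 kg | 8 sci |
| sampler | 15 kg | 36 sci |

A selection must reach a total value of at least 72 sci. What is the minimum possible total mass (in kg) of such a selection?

20

Subsets with value ≥ 72, sorted by total mass:
- radar+weather mast+magnetometer: mass 20, value 90
- weather mast+spectrometer: mass 21, value 77
- weather mast+sampler: mass 22, value 81
- weather mast+seismometer+magnetometer: mass 23, value 74
Minimum mass: 20 kg.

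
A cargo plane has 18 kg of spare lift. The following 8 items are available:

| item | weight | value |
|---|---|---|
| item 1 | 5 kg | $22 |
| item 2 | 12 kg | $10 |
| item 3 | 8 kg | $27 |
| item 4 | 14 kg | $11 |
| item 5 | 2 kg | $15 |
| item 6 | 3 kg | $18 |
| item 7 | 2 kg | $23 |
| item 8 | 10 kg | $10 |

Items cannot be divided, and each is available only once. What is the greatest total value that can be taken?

This is a 0/1 knapsack; check combinations near the capacity.
- item 1+item 3+item 6+item 7: weight 5+8+3+2=18, value 22+27+18+23=90
- item 1+item 3+item 5+item 7: weight 5+8+2+2=17, value 22+27+15+23=87
- item 3+item 5+item 6+item 7: weight 8+2+3+2=15, value 27+15+18+23=83
Best: $90.

$90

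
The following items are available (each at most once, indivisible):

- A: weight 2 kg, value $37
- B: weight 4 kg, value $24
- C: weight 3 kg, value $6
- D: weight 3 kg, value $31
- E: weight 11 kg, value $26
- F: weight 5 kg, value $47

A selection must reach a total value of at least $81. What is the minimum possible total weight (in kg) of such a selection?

Subsets with value ≥ 81, sorted by total weight:
- A+F: weight 7, value 84
- A+B+D: weight 9, value 92
- A+D+F: weight 10, value 115
- A+C+F: weight 10, value 90
Minimum weight: 7 kg.

7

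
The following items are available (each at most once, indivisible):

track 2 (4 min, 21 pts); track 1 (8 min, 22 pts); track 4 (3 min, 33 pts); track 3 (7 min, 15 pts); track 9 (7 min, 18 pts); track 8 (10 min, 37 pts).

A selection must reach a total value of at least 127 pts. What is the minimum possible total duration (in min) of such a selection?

32

Subsets with value ≥ 127, sorted by total duration:
- track 2+track 1+track 4+track 9+track 8: duration 32, value 131
- track 2+track 1+track 4+track 3+track 8: duration 32, value 128
Minimum duration: 32 min.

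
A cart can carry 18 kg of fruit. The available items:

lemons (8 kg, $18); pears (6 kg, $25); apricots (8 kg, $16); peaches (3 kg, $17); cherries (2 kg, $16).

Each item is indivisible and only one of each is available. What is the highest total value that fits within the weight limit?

Check high-value combinations within 18 kg:
- lemons+pears+peaches: weight 8+6+3=17, value 18+25+17=60
- lemons+pears+cherries: weight 8+6+2=16, value 18+25+16=59
- pears+peaches+cherries: weight 6+3+2=11, value 25+17+16=58
- pears+apricots+peaches: weight 6+8+3=17, value 25+16+17=58
Best: $60.

$60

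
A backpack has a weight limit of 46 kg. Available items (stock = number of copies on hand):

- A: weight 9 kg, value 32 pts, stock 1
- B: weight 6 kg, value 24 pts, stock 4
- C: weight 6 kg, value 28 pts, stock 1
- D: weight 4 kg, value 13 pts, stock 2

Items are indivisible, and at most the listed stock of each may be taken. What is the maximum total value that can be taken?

Best selections within weight 46 and stock limits:
- 1×A + 4×B + 1×C + 1×D: weight 43, value 169
- 1×A + 3×B + 1×C + 2×D: weight 41, value 158
Best: 169 pts.

169 pts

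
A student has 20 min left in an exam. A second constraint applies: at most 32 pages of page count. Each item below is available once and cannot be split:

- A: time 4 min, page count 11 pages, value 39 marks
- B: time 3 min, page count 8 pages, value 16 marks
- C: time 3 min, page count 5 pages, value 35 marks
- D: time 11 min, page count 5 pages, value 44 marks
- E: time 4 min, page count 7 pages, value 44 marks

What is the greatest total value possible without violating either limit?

134 marks

Feasible sets respecting both limits:
- A+B+C+E: time 14, page count 31, value 134
- A+D+E: time 19, page count 23, value 127
- C+D+E: time 18, page count 17, value 123
Best: 134 marks.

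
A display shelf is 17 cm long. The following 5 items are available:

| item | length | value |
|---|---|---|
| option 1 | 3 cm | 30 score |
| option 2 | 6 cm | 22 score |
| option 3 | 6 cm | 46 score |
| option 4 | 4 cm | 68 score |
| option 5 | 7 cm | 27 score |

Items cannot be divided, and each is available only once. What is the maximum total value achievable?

Check high-value combinations within 17 cm:
- option 1+option 3+option 4: length 3+6+4=13, value 30+46+68=144
- option 3+option 4+option 5: length 6+4+7=17, value 46+68+27=141
- option 2+option 3+option 4: length 6+6+4=16, value 22+46+68=136
- option 1+option 4+option 5: length 3+4+7=14, value 30+68+27=125
Best: 144 score.

144 score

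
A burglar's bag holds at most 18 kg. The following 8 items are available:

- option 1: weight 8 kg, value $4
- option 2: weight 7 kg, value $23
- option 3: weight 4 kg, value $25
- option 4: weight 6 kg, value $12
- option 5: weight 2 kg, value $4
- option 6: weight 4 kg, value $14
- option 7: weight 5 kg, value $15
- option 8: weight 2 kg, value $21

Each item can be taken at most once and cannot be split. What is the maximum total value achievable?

Check high-value combinations within 18 kg:
- option 2+option 3+option 7+option 8: weight 7+4+5+2=18, value 23+25+15+21=84
- option 2+option 3+option 6+option 8: weight 7+4+4+2=17, value 23+25+14+21=83
- option 3+option 5+option 6+option 7+option 8: weight 4+2+4+5+2=17, value 25+4+14+15+21=79
- option 3+option 4+option 5+option 6+option 8: weight 4+6+2+4+2=18, value 25+12+4+14+21=76
- option 3+option 6+option 7+option 8: weight 4+4+5+2=15, value 25+14+15+21=75
Best: $84.

$84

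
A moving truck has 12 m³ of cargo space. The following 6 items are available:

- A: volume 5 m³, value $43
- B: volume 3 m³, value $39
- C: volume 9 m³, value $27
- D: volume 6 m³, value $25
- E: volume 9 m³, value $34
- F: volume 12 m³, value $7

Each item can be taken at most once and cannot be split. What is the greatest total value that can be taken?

$82

Check high-value combinations within 12 m³:
- A+B: volume 5+3=8, value 43+39=82
- B+E: volume 3+9=12, value 39+34=73
- A+D: volume 5+6=11, value 43+25=68
Best: $82.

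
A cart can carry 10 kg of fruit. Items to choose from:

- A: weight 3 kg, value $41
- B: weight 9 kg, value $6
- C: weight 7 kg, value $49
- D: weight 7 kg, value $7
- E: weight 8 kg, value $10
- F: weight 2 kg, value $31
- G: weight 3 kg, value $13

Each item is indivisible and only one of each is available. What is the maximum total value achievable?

Check high-value combinations within 10 kg:
- A+C: weight 3+7=10, value 41+49=90
- A+F+G: weight 3+2+3=8, value 41+31+13=85
- C+F: weight 7+2=9, value 49+31=80
- A+F: weight 3+2=5, value 41+31=72
- C+G: weight 7+3=10, value 49+13=62
Best: $90.

$90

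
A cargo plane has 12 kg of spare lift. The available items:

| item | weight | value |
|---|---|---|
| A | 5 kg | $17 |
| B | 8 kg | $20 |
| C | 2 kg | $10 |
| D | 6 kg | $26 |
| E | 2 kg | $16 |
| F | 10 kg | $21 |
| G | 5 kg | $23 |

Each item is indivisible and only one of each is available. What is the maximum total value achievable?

Check high-value combinations within 12 kg:
- A+E+G: weight 5+2+5=12, value 17+16+23=56
- C+D+E: weight 2+6+2=10, value 10+26+16=52
- A+C+G: weight 5+2+5=12, value 17+10+23=50
- C+E+G: weight 2+2+5=9, value 10+16+23=49
- D+G: weight 6+5=11, value 26+23=49
Best: $56.

$56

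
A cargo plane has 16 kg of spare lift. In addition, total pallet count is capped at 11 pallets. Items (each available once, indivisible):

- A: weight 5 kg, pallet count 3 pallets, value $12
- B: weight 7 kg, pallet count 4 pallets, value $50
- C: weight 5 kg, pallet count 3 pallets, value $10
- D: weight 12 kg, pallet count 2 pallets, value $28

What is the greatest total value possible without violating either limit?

$62

Feasible sets respecting both limits:
- A+B: weight 12, pallet count 7, value 62
- B+C: weight 12, pallet count 7, value 60
- B: weight 7, pallet count 4, value 50
- D: weight 12, pallet count 2, value 28
Best: $62.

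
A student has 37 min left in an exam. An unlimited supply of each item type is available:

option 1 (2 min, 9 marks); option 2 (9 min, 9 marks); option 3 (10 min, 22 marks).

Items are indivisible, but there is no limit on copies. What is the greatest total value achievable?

162 marks

Best value-per-unit is option 1 at 9/2, and filling with it alone uses time 18×2=36. No mix of the others beats 18×9 = 162.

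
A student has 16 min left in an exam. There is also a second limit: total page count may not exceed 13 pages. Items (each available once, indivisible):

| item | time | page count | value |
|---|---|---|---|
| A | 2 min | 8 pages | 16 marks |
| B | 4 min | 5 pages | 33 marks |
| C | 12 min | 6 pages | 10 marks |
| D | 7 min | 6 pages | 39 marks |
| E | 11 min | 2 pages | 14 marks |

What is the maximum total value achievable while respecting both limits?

72 marks

Feasible sets respecting both limits:
- B+D: time 11, page count 11, value 72
- A+B: time 6, page count 13, value 49
- B+E: time 15, page count 7, value 47
Best: 72 marks.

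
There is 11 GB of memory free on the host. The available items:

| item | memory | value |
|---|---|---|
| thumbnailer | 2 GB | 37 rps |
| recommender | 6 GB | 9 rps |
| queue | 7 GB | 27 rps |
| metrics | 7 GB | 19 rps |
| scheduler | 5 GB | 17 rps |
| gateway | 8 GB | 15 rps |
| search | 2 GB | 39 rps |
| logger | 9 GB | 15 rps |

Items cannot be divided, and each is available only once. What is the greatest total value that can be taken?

103 rps

Check high-value combinations within 11 GB:
- thumbnailer+queue+search: memory 2+7+2=11, value 37+27+39=103
- thumbnailer+metrics+search: memory 2+7+2=11, value 37+19+39=95
- thumbnailer+scheduler+search: memory 2+5+2=9, value 37+17+39=93
- thumbnailer+recommender+search: memory 2+6+2=10, value 37+9+39=85
- thumbnailer+search: memory 2+2=4, value 37+39=76
Best: 103 rps.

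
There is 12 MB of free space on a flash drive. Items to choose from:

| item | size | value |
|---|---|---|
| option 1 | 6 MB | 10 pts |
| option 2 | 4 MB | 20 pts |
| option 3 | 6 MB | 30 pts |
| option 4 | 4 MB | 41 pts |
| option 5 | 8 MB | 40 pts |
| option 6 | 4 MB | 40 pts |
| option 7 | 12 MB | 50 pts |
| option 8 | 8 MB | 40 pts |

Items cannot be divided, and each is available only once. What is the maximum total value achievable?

101 pts

Check high-value combinations within 12 MB:
- option 2+option 4+option 6: size 4+4+4=12, value 20+41+40=101
- option 4+option 6: size 4+4=8, value 41+40=81
- option 4+option 5: size 4+8=12, value 41+40=81
- option 4+option 8: size 4+8=12, value 41+40=81
- option 5+option 6: size 8+4=12, value 40+40=80
Best: 101 pts.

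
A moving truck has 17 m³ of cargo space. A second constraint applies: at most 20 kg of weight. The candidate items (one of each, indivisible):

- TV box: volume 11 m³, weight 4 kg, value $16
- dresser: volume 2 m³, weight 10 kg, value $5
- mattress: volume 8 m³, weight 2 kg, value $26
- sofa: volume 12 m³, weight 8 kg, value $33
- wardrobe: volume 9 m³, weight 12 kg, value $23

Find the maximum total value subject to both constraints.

$49

Feasible sets respecting both limits:
- mattress+wardrobe: volume 17, weight 14, value 49
- dresser+sofa: volume 14, weight 18, value 38
- sofa: volume 12, weight 8, value 33
Best: $49.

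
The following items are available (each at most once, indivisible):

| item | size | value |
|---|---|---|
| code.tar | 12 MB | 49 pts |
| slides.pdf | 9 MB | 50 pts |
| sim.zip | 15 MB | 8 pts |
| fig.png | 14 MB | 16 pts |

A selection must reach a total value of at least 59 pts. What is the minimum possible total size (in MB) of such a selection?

Subsets with value ≥ 59, sorted by total size:
- code.tar+slides.pdf: size 21, value 99
- slides.pdf+fig.png: size 23, value 66
- code.tar+fig.png: size 26, value 65
- code.tar+slides.pdf+fig.png: size 35, value 115
Minimum size: 21 MB.

21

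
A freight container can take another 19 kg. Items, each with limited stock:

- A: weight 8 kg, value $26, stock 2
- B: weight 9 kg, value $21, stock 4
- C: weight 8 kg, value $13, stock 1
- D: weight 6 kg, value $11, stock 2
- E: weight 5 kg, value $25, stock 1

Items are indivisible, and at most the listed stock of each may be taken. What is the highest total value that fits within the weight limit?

Best selections within weight 19 and stock limits:
- 1×A + 1×D + 1×E: weight 19, value 62
- 2×A: weight 16, value 52
Best: $62.

$62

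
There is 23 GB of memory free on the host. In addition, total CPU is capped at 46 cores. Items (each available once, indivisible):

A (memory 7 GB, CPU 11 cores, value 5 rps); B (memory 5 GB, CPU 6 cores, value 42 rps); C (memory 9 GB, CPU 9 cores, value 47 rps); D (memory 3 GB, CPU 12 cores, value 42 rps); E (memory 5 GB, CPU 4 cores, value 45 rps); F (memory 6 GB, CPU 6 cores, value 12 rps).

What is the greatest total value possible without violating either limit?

176 rps

Feasible sets respecting both limits:
- B+C+D+E: memory 22, CPU 31, value 176
- C+D+E+F: memory 23, CPU 31, value 146
- B+C+D+F: memory 23, CPU 33, value 143
- B+D+E+F: memory 19, CPU 28, value 141
Best: 176 rps.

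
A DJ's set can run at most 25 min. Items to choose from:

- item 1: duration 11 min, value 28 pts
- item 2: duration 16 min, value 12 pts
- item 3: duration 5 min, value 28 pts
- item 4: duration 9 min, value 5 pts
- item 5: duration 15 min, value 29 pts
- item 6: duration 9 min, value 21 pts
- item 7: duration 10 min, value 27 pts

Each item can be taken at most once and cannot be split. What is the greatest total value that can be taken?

This is a 0/1 knapsack; check combinations near the capacity.
- item 1+item 3+item 6: duration 11+5+9=25, value 28+28+21=77
- item 3+item 6+item 7: duration 5+9+10=24, value 28+21+27=76
- item 1+item 3+item 4: duration 11+5+9=25, value 28+28+5=61
- item 3+item 4+item 7: duration 5+9+10=24, value 28+5+27=60
Best: 77 pts.

77 pts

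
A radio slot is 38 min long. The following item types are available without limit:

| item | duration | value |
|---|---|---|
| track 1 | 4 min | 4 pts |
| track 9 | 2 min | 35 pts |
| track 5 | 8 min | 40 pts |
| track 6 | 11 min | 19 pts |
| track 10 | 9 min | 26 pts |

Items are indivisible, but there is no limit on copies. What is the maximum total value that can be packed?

Best value-per-unit is track 9 at 35/2, and filling with it alone uses duration 19×2=38. No mix of the others beats 19×35 = 665.

665 pts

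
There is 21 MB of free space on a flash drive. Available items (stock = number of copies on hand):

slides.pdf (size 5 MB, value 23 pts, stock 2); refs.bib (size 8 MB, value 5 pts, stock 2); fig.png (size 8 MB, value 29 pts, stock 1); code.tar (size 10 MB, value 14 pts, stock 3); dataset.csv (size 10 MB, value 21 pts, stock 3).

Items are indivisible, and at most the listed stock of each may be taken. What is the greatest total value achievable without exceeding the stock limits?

75 pts

Top feasible selections:
- 2×slides.pdf + 1×fig.png: size 18, value 75
- 2×slides.pdf + 1×dataset.csv: size 20, value 67
Best: 75 pts.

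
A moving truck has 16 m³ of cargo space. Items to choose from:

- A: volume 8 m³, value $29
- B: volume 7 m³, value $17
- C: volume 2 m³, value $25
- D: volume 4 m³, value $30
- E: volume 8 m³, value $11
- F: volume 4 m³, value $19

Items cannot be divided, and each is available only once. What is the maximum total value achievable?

$84

This is a 0/1 knapsack; check combinations near the capacity.
- A+C+D: volume 8+2+4=14, value 29+25+30=84
- A+D+F: volume 8+4+4=16, value 29+30+19=78
- C+D+F: volume 2+4+4=10, value 25+30+19=74
Best: $84.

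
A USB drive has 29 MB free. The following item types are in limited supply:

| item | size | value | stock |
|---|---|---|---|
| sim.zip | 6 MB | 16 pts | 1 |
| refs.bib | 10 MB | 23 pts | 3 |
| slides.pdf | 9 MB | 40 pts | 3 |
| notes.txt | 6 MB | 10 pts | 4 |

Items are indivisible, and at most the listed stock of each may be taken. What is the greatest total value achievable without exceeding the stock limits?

Top feasible selections:
- 3×slides.pdf: size 27, value 120
- 1×refs.bib + 2×slides.pdf: size 28, value 103
- 1×sim.zip + 2×slides.pdf: size 24, value 96
Best: 120 pts.

120 pts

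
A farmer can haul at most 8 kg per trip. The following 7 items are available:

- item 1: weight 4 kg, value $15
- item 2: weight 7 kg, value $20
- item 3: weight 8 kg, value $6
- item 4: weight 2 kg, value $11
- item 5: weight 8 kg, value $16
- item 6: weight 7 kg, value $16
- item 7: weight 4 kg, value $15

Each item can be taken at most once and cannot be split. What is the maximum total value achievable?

$30

This is a 0/1 knapsack; check combinations near the capacity.
- item 1+item 7: weight 4+4=8, value 15+15=30
- item 1+item 4: weight 4+2=6, value 15+11=26
- item 4+item 7: weight 2+4=6, value 11+15=26
- item 2: weight 7, value 20
Best: $30.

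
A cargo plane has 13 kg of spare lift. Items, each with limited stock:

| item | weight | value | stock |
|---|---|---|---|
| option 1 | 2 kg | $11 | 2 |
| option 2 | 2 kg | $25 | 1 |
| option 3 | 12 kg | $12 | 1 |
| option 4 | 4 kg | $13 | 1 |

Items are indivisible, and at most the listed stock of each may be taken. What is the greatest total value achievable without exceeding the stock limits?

$60

Top feasible selections:
- 2×option 1 + 1×option 2 + 1×option 4: weight 10, value 60
- 1×option 1 + 1×option 2 + 1×option 4: weight 8, value 49
- 2×option 1 + 1×option 2: weight 6, value 47
Best: $60.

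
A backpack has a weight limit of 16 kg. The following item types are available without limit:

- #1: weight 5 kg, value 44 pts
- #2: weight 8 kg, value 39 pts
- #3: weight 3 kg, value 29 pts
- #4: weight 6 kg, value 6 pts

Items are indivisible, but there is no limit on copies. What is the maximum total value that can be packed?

Best value-per-unit is #3 at 29/3; filling with it alone gives 5×29 = 145.
Optimal mix: 2×#1 + 2×#3 → weight 16, value 146.

146 pts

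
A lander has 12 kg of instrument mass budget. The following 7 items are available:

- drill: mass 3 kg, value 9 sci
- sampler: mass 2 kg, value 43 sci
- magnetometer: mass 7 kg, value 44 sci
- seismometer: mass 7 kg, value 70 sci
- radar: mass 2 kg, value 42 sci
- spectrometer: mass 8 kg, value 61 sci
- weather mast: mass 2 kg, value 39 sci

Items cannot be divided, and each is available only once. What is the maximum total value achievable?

Check high-value combinations within 12 kg:
- sampler+seismometer+radar: mass 2+7+2=11, value 43+70+42=155
- sampler+seismometer+weather mast: mass 2+7+2=11, value 43+70+39=152
- seismometer+radar+weather mast: mass 7+2+2=11, value 70+42+39=151
Best: 155 sci.

155 sci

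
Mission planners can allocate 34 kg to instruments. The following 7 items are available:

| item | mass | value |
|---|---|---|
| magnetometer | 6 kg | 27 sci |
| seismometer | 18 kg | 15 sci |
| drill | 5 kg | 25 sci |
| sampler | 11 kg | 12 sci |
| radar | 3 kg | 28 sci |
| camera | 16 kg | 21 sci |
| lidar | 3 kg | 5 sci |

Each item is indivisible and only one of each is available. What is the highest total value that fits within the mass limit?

106 sci

Check high-value combinations within 34 kg:
- magnetometer+drill+radar+camera+lidar: mass 6+5+3+16+3=33, value 27+25+28+21+5=106
- magnetometer+drill+radar+camera: mass 6+5+3+16=30, value 27+25+28+21=101
- magnetometer+drill+sampler+radar+lidar: mass 6+5+11+3+3=28, value 27+25+12+28+5=97
- magnetometer+seismometer+drill+radar: mass 6+18+5+3=32, value 27+15+25+28=95
Best: 106 sci.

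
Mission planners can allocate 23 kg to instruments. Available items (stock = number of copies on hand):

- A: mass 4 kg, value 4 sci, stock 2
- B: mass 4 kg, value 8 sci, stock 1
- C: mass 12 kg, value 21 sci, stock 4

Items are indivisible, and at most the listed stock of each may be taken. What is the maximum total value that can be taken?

33 sci

Best selections within mass 23 and stock limits:
- 1×A + 1×B + 1×C: mass 20, value 33
- 1×B + 1×C: mass 16, value 29
Best: 33 sci.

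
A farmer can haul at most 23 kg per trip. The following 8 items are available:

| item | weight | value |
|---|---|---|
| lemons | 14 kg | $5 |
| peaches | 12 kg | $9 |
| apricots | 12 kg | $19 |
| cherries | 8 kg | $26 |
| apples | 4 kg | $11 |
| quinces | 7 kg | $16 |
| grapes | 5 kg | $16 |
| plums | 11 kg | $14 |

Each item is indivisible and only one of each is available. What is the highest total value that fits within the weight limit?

$58

Check high-value combinations within 23 kg:
- cherries+quinces+grapes: weight 8+7+5=20, value 26+16+16=58
- cherries+apples+grapes: weight 8+4+5=17, value 26+11+16=53
- cherries+apples+quinces: weight 8+4+7=19, value 26+11+16=53
Best: $58.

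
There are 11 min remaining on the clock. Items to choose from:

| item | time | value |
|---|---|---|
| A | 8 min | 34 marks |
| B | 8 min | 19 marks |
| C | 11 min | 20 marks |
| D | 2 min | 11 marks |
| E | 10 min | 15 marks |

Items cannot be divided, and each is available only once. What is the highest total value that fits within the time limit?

45 marks

Check high-value combinations within 11 min:
- A+D: time 8+2=10, value 34+11=45
- A: time 8, value 34
- B+D: time 8+2=10, value 19+11=30
Best: 45 marks.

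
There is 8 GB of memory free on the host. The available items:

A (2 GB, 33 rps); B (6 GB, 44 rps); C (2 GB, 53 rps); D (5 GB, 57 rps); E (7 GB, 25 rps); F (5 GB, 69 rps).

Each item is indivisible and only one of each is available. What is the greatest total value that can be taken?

Check high-value combinations within 8 GB:
- C+F: memory 2+5=7, value 53+69=122
- C+D: memory 2+5=7, value 53+57=110
- A+F: memory 2+5=7, value 33+69=102
Best: 122 rps.

122 rps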